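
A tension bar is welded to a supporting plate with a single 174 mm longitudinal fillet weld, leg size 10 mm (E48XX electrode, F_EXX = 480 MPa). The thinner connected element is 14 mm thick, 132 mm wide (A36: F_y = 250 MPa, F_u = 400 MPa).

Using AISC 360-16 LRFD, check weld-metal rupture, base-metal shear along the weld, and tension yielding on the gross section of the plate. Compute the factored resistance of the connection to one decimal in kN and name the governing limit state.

Weld metal: throat = 0.707×10 = 7.07 mm, L = 174 mm. φR_n = 0.75 × 0.6 × 480 × 7.07 × 174 = 265.7 kN.
Base metal shear (14 mm plate): yield φR_n = 1.0×0.6×250×14×174 = 365.4 kN; rupture φR_n = 0.75×0.6×400×14×174 = 438.5 kN; take 365.4 kN (yield).
Tension yield (gross): A_g = 132×14 = 1848 mm². φR_n = 0.90 × 250 × 1848 = 415.8 kN.
Governing: min(265.7, 365.4, 415.8) = 265.7 kN → weld metal.

265.7 kN (weld metal governs)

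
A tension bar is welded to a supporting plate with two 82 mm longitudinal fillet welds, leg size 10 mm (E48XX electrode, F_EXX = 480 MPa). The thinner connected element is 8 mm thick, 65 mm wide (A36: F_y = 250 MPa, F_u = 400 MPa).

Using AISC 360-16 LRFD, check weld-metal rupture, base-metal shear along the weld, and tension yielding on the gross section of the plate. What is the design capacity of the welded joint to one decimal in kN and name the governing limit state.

Weld metal: throat = 0.707×10 = 7.07 mm, L = 2×82 = 164 mm. φR_n = 0.75 × 0.6 × 480 × 7.07 × 164 = 250.4 kN.
Base metal shear (8 mm plate): yield φR_n = 1.0×0.6×250×8×164 = 196.8 kN; rupture φR_n = 0.75×0.6×400×8×164 = 236.2 kN; take 196.8 kN (yield).
Tension yield (gross): A_g = 65×8 = 520 mm². φR_n = 0.90 × 250 × 520 = 117.0 kN.
Governing: min(250.4, 196.8, 117.0) = 117.0 kN → gross-section yield.

117.0 kN (gross-section yield governs)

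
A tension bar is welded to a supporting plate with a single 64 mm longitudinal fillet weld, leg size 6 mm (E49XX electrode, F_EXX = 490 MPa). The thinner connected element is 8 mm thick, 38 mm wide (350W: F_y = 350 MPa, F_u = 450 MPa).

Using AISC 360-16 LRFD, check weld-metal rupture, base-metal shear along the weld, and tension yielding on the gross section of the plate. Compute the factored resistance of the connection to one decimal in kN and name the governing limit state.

Weld metal: throat = 0.707×6 = 4.242 mm, L = 64 mm. φR_n = 0.75 × 0.6 × 490 × 4.242 × 64 = 59.9 kN.
Base metal shear (8 mm plate): yield φR_n = 1.0×0.6×350×8×64 = 107.5 kN; rupture φR_n = 0.75×0.6×450×8×64 = 103.7 kN; take 103.7 kN (rupture).
Tension yield (gross): A_g = 38×8 = 304 mm². φR_n = 0.90 × 350 × 304 = 95.8 kN.
Governing: min(59.9, 103.7, 95.8) = 59.9 kN → weld metal.

59.9 kN (weld metal governs)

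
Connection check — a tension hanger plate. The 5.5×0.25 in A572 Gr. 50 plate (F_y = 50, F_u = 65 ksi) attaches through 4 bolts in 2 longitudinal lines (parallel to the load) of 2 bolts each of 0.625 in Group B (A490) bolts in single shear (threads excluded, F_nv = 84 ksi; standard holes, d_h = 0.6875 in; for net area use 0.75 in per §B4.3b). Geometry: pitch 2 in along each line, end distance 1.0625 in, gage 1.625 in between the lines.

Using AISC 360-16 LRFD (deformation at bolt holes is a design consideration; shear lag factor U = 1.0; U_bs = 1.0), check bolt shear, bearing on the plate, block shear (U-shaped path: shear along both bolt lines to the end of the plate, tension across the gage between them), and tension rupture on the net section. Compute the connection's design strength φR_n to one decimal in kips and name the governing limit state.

Bolt shear: A_b = π(0.625)²/4 = 0.3068 in². φR_n = 0.75 × 84 × 0.3068 × 4 × 1 = 77.3 kips.
Bearing (0.25 in plate, F_u = 65 ksi): end bolts L_c = 1.0625 − 0.6875/2 = 0.71875, R_n = min(1.2×0.71875×0.25×65, 2.4×0.625×0.25×65) = 14.016 kips/bolt; interior L_c = 2 − 0.6875 = 1.3125, R_n = 24.375 kips/bolt. φR_n = 0.75 × (2×14.016 + 2×24.375) = 57.6 kips.
Block shear: shear path 2×[1.0625+1×2] = 2×3.0625 in, A_gv = 1.5313, A_nv = 2×(3.0625 − 1.5×0.75)×0.25 = 0.96875 in²; tension across gage: (1.625 − 1×0.75)×0.25 = 0.21875 in². R_n = min(0.6×65×0.96875, 0.6×50×1.5313) + 1.0×65×0.21875 = min(37.781, 45.939) + 14.219 = 52 kips. φR_n = 0.75 × 52 = 39.0 kips.
Tension rupture (net): A_n = (5.5 − 2×0.75)×0.25 = 1 in² (U = 1.0, A_e = A_n). φR_n = 0.75 × 65 × 1 = 48.8 kips.
Governing: min(77.3, 57.6, 39.0, 48.8) = 39.0 kips → block shear.

39.0 kips (block shear governs)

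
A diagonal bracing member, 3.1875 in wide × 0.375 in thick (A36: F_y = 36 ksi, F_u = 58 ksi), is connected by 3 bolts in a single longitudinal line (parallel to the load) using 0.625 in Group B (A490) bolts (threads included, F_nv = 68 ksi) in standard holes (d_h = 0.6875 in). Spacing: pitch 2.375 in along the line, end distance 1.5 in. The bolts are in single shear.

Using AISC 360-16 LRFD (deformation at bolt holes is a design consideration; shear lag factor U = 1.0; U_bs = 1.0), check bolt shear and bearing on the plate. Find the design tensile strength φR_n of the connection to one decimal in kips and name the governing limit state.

Bolt shear: A_b = π(0.625)²/4 = 0.3068 in². φR_n = 0.75 × 68 × 0.3068 × 3 × 1 = 46.9 kips.
Bearing (0.375 in plate, F_u = 58 ksi): end bolts L_c = 1.5 − 0.6875/2 = 1.15625, R_n = min(1.2×1.15625×0.375×58, 2.4×0.625×0.375×58) = 30.178 kips/bolt; interior L_c = 2.375 − 0.6875 = 1.6875, R_n = 32.625 kips/bolt. φR_n = 0.75 × (1×30.178 + 2×32.625) = 71.6 kips.
Governing: min(46.9, 71.6) = 46.9 kips → bolt shear.

46.9 kips (bolt shear governs)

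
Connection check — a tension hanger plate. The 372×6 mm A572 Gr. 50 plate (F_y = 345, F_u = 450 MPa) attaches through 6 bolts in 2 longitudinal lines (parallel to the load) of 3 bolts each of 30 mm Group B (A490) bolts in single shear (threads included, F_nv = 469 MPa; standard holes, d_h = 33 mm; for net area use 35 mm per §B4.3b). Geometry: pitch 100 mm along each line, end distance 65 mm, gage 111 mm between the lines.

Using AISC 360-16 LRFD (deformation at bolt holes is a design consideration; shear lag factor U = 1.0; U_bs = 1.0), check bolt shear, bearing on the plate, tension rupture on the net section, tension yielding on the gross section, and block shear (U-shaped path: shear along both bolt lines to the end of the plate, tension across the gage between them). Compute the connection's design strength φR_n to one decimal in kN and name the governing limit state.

585.2 kN (block shear governs)

Bolt shear: A_b = π(30)²/4 = 706.86 mm². φR_n = 0.75 × 469 × 706.86 × 6 × 1 = 1491.8 kN.
Bearing (6 mm plate, F_u = 450 MPa): end bolts L_c = 65 − 33/2 = 48.5, R_n = min(1.2×48.5×6×450, 2.4×30×6×450) = 157.14 kN/bolt; interior L_c = 100 − 33 = 67, R_n = 194.4 kN/bolt. φR_n = 0.75 × (2×157.14 + 4×194.4) = 818.9 kN.
Tension rupture (net): A_n = (372 − 2×35)×6 = 1812 mm² (U = 1.0, A_e = A_n). φR_n = 0.75 × 450 × 1812 = 611.6 kN.
Tension yield (gross): A_g = 372×6 = 2232 mm². φR_n = 0.90 × 345 × 2232 = 693.0 kN.
Block shear: shear path 2×[65+2×100] = 2×265 mm, A_gv = 3180, A_nv = 2×(265 − 2.5×35)×6 = 2130 mm²; tension across gage: (111 − 1×35)×6 = 456 mm². R_n = min(0.6×450×2130, 0.6×345×3180) + 1.0×450×456 = min(575.1, 658.26) + 205.2 = 780.3 kN. φR_n = 0.75 × 780.3 = 585.2 kN.
Governing: min(1491.8, 818.9, 611.6, 693.0, 585.2) = 585.2 kN → block shear.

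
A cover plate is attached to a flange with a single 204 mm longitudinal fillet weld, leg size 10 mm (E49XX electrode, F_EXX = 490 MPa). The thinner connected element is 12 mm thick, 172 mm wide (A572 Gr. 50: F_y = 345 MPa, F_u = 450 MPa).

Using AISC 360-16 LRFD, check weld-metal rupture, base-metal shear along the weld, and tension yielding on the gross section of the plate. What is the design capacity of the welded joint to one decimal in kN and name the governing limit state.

Weld metal: throat = 0.707×10 = 7.07 mm, L = 204 mm. φR_n = 0.75 × 0.6 × 490 × 7.07 × 204 = 318.0 kN.
Base metal shear (12 mm plate): yield φR_n = 1.0×0.6×345×12×204 = 506.7 kN; rupture φR_n = 0.75×0.6×450×12×204 = 495.7 kN; take 495.7 kN (rupture).
Tension yield (gross): A_g = 172×12 = 2064 mm². φR_n = 0.90 × 345 × 2064 = 640.9 kN.
Governing: min(318.0, 495.7, 640.9) = 318.0 kN → weld metal.

318.0 kN (weld metal governs)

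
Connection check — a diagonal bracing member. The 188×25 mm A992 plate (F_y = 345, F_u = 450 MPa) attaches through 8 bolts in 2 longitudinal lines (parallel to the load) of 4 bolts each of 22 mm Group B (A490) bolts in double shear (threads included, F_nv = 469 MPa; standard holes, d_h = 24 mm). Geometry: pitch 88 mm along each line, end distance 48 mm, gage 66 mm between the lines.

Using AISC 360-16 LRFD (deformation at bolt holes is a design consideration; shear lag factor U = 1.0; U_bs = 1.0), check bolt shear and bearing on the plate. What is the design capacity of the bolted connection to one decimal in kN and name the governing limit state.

2139.4 kN (bolt shear governs)

Bolt shear: A_b = π(22)²/4 = 380.13 mm². φR_n = 0.75 × 469 × 380.13 × 8 × 2 = 2139.4 kN.
Bearing (25 mm plate, F_u = 450 MPa): end bolts L_c = 48 − 24/2 = 36, R_n = min(1.2×36×25×450, 2.4×22×25×450) = 486 kN/bolt; interior L_c = 88 − 24 = 64, R_n = 594 kN/bolt. φR_n = 0.75 × (2×486 + 6×594) = 3402.0 kN.
Governing: min(2139.4, 3402.0) = 2139.4 kN → bolt shear.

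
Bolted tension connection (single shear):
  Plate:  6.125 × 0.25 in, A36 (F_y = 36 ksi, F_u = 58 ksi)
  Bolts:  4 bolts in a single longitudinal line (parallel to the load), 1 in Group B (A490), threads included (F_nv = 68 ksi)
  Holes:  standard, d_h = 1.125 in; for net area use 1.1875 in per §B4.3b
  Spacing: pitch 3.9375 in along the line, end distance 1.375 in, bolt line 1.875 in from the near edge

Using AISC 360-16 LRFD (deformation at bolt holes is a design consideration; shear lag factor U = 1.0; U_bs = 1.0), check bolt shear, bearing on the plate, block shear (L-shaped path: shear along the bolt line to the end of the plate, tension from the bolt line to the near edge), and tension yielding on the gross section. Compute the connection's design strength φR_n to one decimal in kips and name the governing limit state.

49.6 kips (gross-section yield governs)

Bolt shear: A_b = π(1)²/4 = 0.7854 in². φR_n = 0.75 × 68 × 0.7854 × 4 × 1 = 160.2 kips.
Bearing (0.25 in plate, F_u = 58 ksi): end bolts L_c = 1.375 − 1.125/2 = 0.8125, R_n = min(1.2×0.8125×0.25×58, 2.4×1×0.25×58) = 14.138 kips/bolt; interior L_c = 3.9375 − 1.125 = 2.8125, R_n = 34.8 kips/bolt. φR_n = 0.75 × (1×14.138 + 3×34.8) = 88.9 kips.
Block shear: shear path 1×[1.375+3×3.9375] = 1×13.1875 in, A_gv = 3.2969, A_nv = 1×(13.1875 − 3.5×1.1875)×0.25 = 2.2578 in²; tension to near edge: (1.875 − 0.5×1.1875)×0.25 = 0.32031 in². R_n = min(0.6×58×2.2578, 0.6×36×3.2969) + 1.0×58×0.32031 = min(78.571, 71.213) + 18.578 = 89.791 kips. φR_n = 0.75 × 89.791 = 67.3 kips.
Tension yield (gross): A_g = 6.125×0.25 = 1.5313 in². φR_n = 0.90 × 36 × 1.5313 = 49.6 kips.
Governing: min(160.2, 88.9, 67.3, 49.6) = 49.6 kips → gross-section yield.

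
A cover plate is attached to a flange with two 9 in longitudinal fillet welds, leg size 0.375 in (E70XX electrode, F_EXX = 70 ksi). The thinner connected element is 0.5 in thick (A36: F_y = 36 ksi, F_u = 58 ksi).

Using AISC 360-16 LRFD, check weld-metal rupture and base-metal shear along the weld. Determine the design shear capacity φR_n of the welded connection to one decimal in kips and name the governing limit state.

Weld metal: throat = 0.707×0.375 = 0.26513 in, L = 2×9 = 18 in. φR_n = 0.75 × 0.6 × 70 × 0.26513 × 18 = 150.3 kips.
Base metal shear (0.5 in plate): yield φR_n = 1.0×0.6×36×0.5×18 = 194.4 kips; rupture φR_n = 0.75×0.6×58×0.5×18 = 234.9 kips; take 194.4 kips (yield).
Governing: min(150.3, 194.4) = 150.3 kips → weld metal.

150.3 kips (weld metal governs)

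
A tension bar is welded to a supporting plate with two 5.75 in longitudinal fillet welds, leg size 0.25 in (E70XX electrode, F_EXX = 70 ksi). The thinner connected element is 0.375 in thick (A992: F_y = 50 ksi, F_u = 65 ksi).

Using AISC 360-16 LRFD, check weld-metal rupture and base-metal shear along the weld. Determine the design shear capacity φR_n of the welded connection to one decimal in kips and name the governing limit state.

64.0 kips (weld metal governs)

Weld metal: throat = 0.707×0.25 = 0.17675 in, L = 2×5.75 = 11.5 in. φR_n = 0.75 × 0.6 × 70 × 0.17675 × 11.5 = 64.0 kips.
Base metal shear (0.375 in plate): yield φR_n = 1.0×0.6×50×0.375×11.5 = 129.4 kips; rupture φR_n = 0.75×0.6×65×0.375×11.5 = 126.1 kips; take 126.1 kips (rupture).
Governing: min(64.0, 126.1) = 64.0 kips → weld metal.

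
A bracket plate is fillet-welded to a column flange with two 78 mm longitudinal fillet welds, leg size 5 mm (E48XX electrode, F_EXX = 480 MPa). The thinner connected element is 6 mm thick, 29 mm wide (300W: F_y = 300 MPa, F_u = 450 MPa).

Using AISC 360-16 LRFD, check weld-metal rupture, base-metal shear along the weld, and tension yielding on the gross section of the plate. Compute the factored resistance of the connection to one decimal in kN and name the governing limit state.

47.0 kN (gross-section yield governs)

Weld metal: throat = 0.707×5 = 3.535 mm, L = 2×78 = 156 mm. φR_n = 0.75 × 0.6 × 480 × 3.535 × 156 = 119.1 kN.
Base metal shear (6 mm plate): yield φR_n = 1.0×0.6×300×6×156 = 168.5 kN; rupture φR_n = 0.75×0.6×450×6×156 = 189.5 kN; take 168.5 kN (yield).
Tension yield (gross): A_g = 29×6 = 174 mm². φR_n = 0.90 × 300 × 174 = 47.0 kN.
Governing: min(119.1, 168.5, 47.0) = 47.0 kN → gross-section yield.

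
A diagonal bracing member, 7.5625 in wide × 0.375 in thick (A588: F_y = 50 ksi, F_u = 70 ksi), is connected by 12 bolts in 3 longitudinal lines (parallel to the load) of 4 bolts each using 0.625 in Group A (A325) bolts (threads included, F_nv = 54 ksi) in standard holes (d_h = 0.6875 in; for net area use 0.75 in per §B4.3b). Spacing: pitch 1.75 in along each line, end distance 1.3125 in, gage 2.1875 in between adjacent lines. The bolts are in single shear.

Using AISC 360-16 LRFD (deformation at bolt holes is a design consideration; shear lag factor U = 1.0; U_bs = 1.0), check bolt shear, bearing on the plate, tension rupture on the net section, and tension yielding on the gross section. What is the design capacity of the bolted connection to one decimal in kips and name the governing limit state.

Bolt shear: A_b = π(0.625)²/4 = 0.3068 in². φR_n = 0.75 × 54 × 0.3068 × 12 × 1 = 149.1 kips.
Bearing (0.375 in plate, F_u = 70 ksi): end bolts L_c = 1.3125 − 0.6875/2 = 0.96875, R_n = min(1.2×0.96875×0.375×70, 2.4×0.625×0.375×70) = 30.516 kips/bolt; interior L_c = 1.75 − 0.6875 = 1.0625, R_n = 33.469 kips/bolt. φR_n = 0.75 × (3×30.516 + 9×33.469) = 294.6 kips.
Tension rupture (net): A_n = (7.5625 − 3×0.75)×0.375 = 1.9922 in² (U = 1.0, A_e = A_n). φR_n = 0.75 × 70 × 1.9922 = 104.6 kips.
Tension yield (gross): A_g = 7.5625×0.375 = 2.8359 in². φR_n = 0.90 × 50 × 2.8359 = 127.6 kips.
Governing: min(149.1, 294.6, 104.6, 127.6) = 104.6 kips → net-section rupture.

104.6 kips (net-section rupture governs)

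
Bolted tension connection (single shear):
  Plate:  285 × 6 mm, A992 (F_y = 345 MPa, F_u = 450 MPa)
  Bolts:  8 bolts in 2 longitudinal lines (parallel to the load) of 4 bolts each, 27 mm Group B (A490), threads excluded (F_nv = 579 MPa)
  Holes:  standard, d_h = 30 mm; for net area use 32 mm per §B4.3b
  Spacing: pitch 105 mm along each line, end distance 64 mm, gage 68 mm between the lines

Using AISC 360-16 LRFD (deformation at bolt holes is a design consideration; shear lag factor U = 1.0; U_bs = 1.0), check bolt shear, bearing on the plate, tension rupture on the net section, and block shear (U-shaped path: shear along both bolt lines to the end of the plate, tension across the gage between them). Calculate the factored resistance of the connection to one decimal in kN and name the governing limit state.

Bolt shear: A_b = π(27)²/4 = 572.56 mm². φR_n = 0.75 × 579 × 572.56 × 8 × 1 = 1989.1 kN.
Bearing (6 mm plate, F_u = 450 MPa): end bolts L_c = 64 − 30/2 = 49, R_n = min(1.2×49×6×450, 2.4×27×6×450) = 158.76 kN/bolt; interior L_c = 105 − 30 = 75, R_n = 174.96 kN/bolt. φR_n = 0.75 × (2×158.76 + 6×174.96) = 1025.5 kN.
Tension rupture (net): A_n = (285 − 2×32)×6 = 1326 mm² (U = 1.0, A_e = A_n). φR_n = 0.75 × 450 × 1326 = 447.5 kN.
Block shear: shear path 2×[64+3×105] = 2×379 mm, A_gv = 4548, A_nv = 2×(379 − 3.5×32)×6 = 3204 mm²; tension across gage: (68 − 1×32)×6 = 216 mm². R_n = min(0.6×450×3204, 0.6×345×4548) + 1.0×450×216 = min(865.08, 941.44) + 97.2 = 962.28 kN. φR_n = 0.75 × 962.28 = 721.7 kN.
Governing: min(1989.1, 1025.5, 447.5, 721.7) = 447.5 kN → net-section rupture.

447.5 kN (net-section rupture governs)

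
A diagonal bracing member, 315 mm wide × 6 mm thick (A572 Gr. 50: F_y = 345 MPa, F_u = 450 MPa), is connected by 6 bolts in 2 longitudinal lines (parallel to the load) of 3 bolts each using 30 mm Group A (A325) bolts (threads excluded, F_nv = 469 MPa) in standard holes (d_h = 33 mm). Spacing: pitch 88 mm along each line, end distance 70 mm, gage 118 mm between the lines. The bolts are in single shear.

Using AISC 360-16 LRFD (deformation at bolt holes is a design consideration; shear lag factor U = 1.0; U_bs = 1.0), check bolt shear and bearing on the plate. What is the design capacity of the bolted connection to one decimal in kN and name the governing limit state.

794.6 kN (bearing governs)

Bolt shear: A_b = π(30)²/4 = 706.86 mm². φR_n = 0.75 × 469 × 706.86 × 6 × 1 = 1491.8 kN.
Bearing (6 mm plate, F_u = 450 MPa): end bolts L_c = 70 − 33/2 = 53.5, R_n = min(1.2×53.5×6×450, 2.4×30×6×450) = 173.34 kN/bolt; interior L_c = 88 − 33 = 55, R_n = 178.2 kN/bolt. φR_n = 0.75 × (2×173.34 + 4×178.2) = 794.6 kN.
Governing: min(1491.8, 794.6) = 794.6 kN → bearing.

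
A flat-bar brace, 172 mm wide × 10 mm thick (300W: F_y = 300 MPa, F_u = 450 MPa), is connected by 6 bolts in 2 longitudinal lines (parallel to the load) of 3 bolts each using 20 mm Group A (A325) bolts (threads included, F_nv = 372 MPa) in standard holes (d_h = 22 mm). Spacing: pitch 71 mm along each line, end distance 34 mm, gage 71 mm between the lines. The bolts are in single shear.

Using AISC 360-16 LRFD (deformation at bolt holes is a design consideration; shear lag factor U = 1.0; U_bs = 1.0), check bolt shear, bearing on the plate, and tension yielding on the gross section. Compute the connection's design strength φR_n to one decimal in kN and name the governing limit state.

Bolt shear: A_b = π(20)²/4 = 314.16 mm². φR_n = 0.75 × 372 × 314.16 × 6 × 1 = 525.9 kN.
Bearing (10 mm plate, F_u = 450 MPa): end bolts L_c = 34 − 22/2 = 23, R_n = min(1.2×23×10×450, 2.4×20×10×450) = 124.2 kN/bolt; interior L_c = 71 − 22 = 49, R_n = 216 kN/bolt. φR_n = 0.75 × (2×124.2 + 4×216) = 834.3 kN.
Tension yield (gross): A_g = 172×10 = 1720 mm². φR_n = 0.90 × 300 × 1720 = 464.4 kN.
Governing: min(525.9, 834.3, 464.4) = 464.4 kN → gross-section yield.

464.4 kN (gross-section yield governs)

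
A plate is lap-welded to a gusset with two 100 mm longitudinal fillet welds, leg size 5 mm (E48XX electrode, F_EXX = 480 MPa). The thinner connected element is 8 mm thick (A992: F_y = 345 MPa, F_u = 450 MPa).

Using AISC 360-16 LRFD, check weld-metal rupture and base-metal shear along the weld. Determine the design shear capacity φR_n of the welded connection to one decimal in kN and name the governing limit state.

152.7 kN (weld metal governs)

Weld metal: throat = 0.707×5 = 3.535 mm, L = 2×100 = 200 mm. φR_n = 0.75 × 0.6 × 480 × 3.535 × 200 = 152.7 kN.
Base metal shear (8 mm plate): yield φR_n = 1.0×0.6×345×8×200 = 331.2 kN; rupture φR_n = 0.75×0.6×450×8×200 = 324.0 kN; take 324.0 kN (rupture).
Governing: min(152.7, 324.0) = 152.7 kN → weld metal.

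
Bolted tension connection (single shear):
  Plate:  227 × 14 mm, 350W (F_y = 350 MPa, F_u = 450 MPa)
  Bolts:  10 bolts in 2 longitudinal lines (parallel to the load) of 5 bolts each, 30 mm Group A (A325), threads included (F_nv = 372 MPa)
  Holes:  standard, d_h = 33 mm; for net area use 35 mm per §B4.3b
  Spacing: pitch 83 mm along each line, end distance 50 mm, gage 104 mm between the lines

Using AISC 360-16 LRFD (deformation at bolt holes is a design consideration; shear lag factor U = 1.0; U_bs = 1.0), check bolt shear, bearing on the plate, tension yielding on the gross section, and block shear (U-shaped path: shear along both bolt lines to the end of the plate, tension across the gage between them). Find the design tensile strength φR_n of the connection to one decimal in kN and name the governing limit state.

Bolt shear: A_b = π(30)²/4 = 706.86 mm². φR_n = 0.75 × 372 × 706.86 × 10 × 1 = 1972.1 kN.
Bearing (14 mm plate, F_u = 450 MPa): end bolts L_c = 50 − 33/2 = 33.5, R_n = min(1.2×33.5×14×450, 2.4×30×14×450) = 253.26 kN/bolt; interior L_c = 83 − 33 = 50, R_n = 378 kN/bolt. φR_n = 0.75 × (2×253.26 + 8×378) = 2647.9 kN.
Tension yield (gross): A_g = 227×14 = 3178 mm². φR_n = 0.90 × 350 × 3178 = 1001.1 kN.
Block shear: shear path 2×[50+4×83] = 2×382 mm, A_gv = 10696, A_nv = 2×(382 − 4.5×35)×14 = 6286 mm²; tension across gage: (104 − 1×35)×14 = 966 mm². R_n = min(0.6×450×6286, 0.6×350×10696) + 1.0×450×966 = min(1697.2, 2246.2) + 434.7 = 2131.9 kN. φR_n = 0.75 × 2131.9 = 1598.9 kN.
Governing: min(1972.1, 2647.9, 1001.1, 1598.9) = 1001.1 kN → gross-section yield.

1001.1 kN (gross-section yield governs)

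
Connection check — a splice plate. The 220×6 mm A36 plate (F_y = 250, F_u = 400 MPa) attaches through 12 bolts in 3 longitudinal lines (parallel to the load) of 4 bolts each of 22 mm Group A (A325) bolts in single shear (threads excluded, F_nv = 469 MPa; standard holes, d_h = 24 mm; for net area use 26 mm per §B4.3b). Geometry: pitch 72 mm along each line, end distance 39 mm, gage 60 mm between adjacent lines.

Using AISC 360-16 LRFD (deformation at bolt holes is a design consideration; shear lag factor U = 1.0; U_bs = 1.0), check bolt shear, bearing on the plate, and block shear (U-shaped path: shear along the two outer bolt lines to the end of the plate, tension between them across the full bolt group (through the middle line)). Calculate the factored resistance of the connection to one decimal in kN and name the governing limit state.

Bolt shear: A_b = π(22)²/4 = 380.13 mm². φR_n = 0.75 × 469 × 380.13 × 12 × 1 = 1604.5 kN.
Bearing (6 mm plate, F_u = 400 MPa): end bolts L_c = 39 − 24/2 = 27, R_n = min(1.2×27×6×400, 2.4×22×6×400) = 77.76 kN/bolt; interior L_c = 72 − 24 = 48, R_n = 126.72 kN/bolt. φR_n = 0.75 × (3×77.76 + 9×126.72) = 1030.3 kN.
Block shear: shear path 2×[39+3×72] = 2×255 mm, A_gv = 3060, A_nv = 2×(255 − 3.5×26)×6 = 1968 mm²; tension across gage: (120 − 2×26)×6 = 408 mm². R_n = min(0.6×400×1968, 0.6×250×3060) + 1.0×400×408 = min(472.32, 459) + 163.2 = 622.2 kN. φR_n = 0.75 × 622.2 = 466.7 kN.
Governing: min(1604.5, 1030.3, 466.7) = 466.7 kN → block shear.

466.7 kN (block shear governs)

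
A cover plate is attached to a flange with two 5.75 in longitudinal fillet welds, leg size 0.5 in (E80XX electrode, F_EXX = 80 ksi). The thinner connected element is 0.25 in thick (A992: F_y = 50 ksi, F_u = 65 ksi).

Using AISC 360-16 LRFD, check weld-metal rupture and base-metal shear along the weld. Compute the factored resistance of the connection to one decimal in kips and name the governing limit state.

Weld metal: throat = 0.707×0.5 = 0.3535 in, L = 2×5.75 = 11.5 in. φR_n = 0.75 × 0.6 × 80 × 0.3535 × 11.5 = 146.3 kips.
Base metal shear (0.25 in plate): yield φR_n = 1.0×0.6×50×0.25×11.5 = 86.3 kips; rupture φR_n = 0.75×0.6×65×0.25×11.5 = 84.1 kips; take 84.1 kips (rupture).
Governing: min(146.3, 84.1) = 84.1 kips → base-metal shear.

84.1 kips (base-metal shear governs)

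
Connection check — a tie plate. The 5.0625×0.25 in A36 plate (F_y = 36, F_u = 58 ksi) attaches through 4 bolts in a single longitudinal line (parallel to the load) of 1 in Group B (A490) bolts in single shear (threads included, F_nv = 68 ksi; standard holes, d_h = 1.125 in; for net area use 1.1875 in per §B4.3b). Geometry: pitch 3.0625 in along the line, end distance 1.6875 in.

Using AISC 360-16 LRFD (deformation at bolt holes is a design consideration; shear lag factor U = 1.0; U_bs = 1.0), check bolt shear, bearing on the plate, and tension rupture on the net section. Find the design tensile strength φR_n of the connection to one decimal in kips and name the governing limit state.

Bolt shear: A_b = π(1)²/4 = 0.7854 in². φR_n = 0.75 × 68 × 0.7854 × 4 × 1 = 160.2 kips.
Bearing (0.25 in plate, F_u = 58 ksi): end bolts L_c = 1.6875 − 1.125/2 = 1.125, R_n = min(1.2×1.125×0.25×58, 2.4×1×0.25×58) = 19.575 kips/bolt; interior L_c = 3.0625 − 1.125 = 1.9375, R_n = 33.713 kips/bolt. φR_n = 0.75 × (1×19.575 + 3×33.713) = 90.5 kips.
Tension rupture (net): A_n = (5.0625 − 1×1.1875)×0.25 = 0.96875 in² (U = 1.0, A_e = A_n). φR_n = 0.75 × 58 × 0.96875 = 42.1 kips.
Governing: min(160.2, 90.5, 42.1) = 42.1 kips → net-section rupture.

42.1 kips (net-section rupture governs)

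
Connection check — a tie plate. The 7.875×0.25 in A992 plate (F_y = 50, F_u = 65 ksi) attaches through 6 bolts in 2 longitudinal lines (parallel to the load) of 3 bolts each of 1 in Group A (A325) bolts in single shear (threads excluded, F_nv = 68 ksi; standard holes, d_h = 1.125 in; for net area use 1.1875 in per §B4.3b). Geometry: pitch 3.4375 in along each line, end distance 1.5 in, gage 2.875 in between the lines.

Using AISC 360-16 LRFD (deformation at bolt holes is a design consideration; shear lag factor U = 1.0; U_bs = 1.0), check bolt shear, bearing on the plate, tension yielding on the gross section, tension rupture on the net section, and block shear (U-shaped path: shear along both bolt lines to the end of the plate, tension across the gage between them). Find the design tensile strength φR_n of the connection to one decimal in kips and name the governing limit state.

Bolt shear: A_b = π(1)²/4 = 0.7854 in². φR_n = 0.75 × 68 × 0.7854 × 6 × 1 = 240.3 kips.
Bearing (0.25 in plate, F_u = 65 ksi): end bolts L_c = 1.5 − 1.125/2 = 0.9375, R_n = min(1.2×0.9375×0.25×65, 2.4×1×0.25×65) = 18.281 kips/bolt; interior L_c = 3.4375 − 1.125 = 2.3125, R_n = 39 kips/bolt. φR_n = 0.75 × (2×18.281 + 4×39) = 144.4 kips.
Tension yield (gross): A_g = 7.875×0.25 = 1.9688 in². φR_n = 0.90 × 50 × 1.9688 = 88.6 kips.
Tension rupture (net): A_n = (7.875 − 2×1.1875)×0.25 = 1.375 in² (U = 1.0, A_e = A_n). φR_n = 0.75 × 65 × 1.375 = 67.0 kips.
Block shear: shear path 2×[1.5+2×3.4375] = 2×8.375 in, A_gv = 4.1875, A_nv = 2×(8.375 − 2.5×1.1875)×0.25 = 2.7031 in²; tension across gage: (2.875 − 1×1.1875)×0.25 = 0.42188 in². R_n = min(0.6×65×2.7031, 0.6×50×4.1875) + 1.0×65×0.42188 = min(105.42, 125.63) + 27.422 = 132.84 kips. φR_n = 0.75 × 132.84 = 99.6 kips.
Governing: min(240.3, 144.4, 88.6, 67.0, 99.6) = 67.0 kips → net-section rupture.

67.0 kips (net-section rupture governs)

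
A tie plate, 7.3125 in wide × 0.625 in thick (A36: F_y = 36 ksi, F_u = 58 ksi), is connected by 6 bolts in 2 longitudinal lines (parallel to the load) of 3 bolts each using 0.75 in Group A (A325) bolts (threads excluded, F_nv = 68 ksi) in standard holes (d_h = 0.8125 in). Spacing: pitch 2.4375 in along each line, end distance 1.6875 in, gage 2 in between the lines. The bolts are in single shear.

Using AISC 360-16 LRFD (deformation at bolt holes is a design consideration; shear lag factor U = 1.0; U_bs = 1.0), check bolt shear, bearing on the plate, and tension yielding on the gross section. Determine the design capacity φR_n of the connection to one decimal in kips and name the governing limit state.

Bolt shear: A_b = π(0.75)²/4 = 0.44179 in². φR_n = 0.75 × 68 × 0.44179 × 6 × 1 = 135.2 kips.
Bearing (0.625 in plate, F_u = 58 ksi): end bolts L_c = 1.6875 − 0.8125/2 = 1.28125, R_n = min(1.2×1.28125×0.625×58, 2.4×0.75×0.625×58) = 55.734 kips/bolt; interior L_c = 2.4375 − 0.8125 = 1.625, R_n = 65.25 kips/bolt. φR_n = 0.75 × (2×55.734 + 4×65.25) = 279.4 kips.
Tension yield (gross): A_g = 7.3125×0.625 = 4.5703 in². φR_n = 0.90 × 36 × 4.5703 = 148.1 kips.
Governing: min(135.2, 279.4, 148.1) = 135.2 kips → bolt shear.

135.2 kips (bolt shear governs)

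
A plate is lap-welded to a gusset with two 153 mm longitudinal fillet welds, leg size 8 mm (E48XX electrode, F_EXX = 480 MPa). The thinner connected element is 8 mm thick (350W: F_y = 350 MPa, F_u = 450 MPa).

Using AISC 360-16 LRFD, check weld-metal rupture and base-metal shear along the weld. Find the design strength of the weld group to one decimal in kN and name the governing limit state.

Weld metal: throat = 0.707×8 = 5.656 mm, L = 2×153 = 306 mm. φR_n = 0.75 × 0.6 × 480 × 5.656 × 306 = 373.8 kN.
Base metal shear (8 mm plate): yield φR_n = 1.0×0.6×350×8×306 = 514.1 kN; rupture φR_n = 0.75×0.6×450×8×306 = 495.7 kN; take 495.7 kN (rupture).
Governing: min(373.8, 495.7) = 373.8 kN → weld metal.

373.8 kN (weld metal governs)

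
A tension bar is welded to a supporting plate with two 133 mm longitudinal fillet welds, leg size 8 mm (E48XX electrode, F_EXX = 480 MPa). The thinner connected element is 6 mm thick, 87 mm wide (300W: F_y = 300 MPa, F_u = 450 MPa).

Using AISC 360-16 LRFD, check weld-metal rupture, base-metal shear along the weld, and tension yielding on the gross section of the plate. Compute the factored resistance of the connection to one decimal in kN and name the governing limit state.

Weld metal: throat = 0.707×8 = 5.656 mm, L = 2×133 = 266 mm. φR_n = 0.75 × 0.6 × 480 × 5.656 × 266 = 325.0 kN.
Base metal shear (6 mm plate): yield φR_n = 1.0×0.6×300×6×266 = 287.3 kN; rupture φR_n = 0.75×0.6×450×6×266 = 323.2 kN; take 287.3 kN (yield).
Tension yield (gross): A_g = 87×6 = 522 mm². φR_n = 0.90 × 300 × 522 = 140.9 kN.
Governing: min(325.0, 287.3, 140.9) = 140.9 kN → gross-section yield.

140.9 kN (gross-section yield governs)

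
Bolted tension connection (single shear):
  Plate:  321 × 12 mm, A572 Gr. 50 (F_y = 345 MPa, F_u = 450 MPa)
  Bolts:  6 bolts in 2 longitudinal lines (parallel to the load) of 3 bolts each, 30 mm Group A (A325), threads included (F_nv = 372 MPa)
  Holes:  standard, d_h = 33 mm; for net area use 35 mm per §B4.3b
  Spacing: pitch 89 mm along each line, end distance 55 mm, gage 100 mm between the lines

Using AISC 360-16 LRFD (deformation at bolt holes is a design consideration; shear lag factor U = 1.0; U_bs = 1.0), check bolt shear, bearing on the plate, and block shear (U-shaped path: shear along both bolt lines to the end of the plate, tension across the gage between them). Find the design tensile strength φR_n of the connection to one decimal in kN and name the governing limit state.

Bolt shear: A_b = π(30)²/4 = 706.86 mm². φR_n = 0.75 × 372 × 706.86 × 6 × 1 = 1183.3 kN.
Bearing (12 mm plate, F_u = 450 MPa): end bolts L_c = 55 − 33/2 = 38.5, R_n = min(1.2×38.5×12×450, 2.4×30×12×450) = 249.48 kN/bolt; interior L_c = 89 − 33 = 56, R_n = 362.88 kN/bolt. φR_n = 0.75 × (2×249.48 + 4×362.88) = 1462.9 kN.
Block shear: shear path 2×[55+2×89] = 2×233 mm, A_gv = 5592, A_nv = 2×(233 − 2.5×35)×12 = 3492 mm²; tension across gage: (100 − 1×35)×12 = 780 mm². R_n = min(0.6×450×3492, 0.6×345×5592) + 1.0×450×780 = min(942.84, 1157.5) + 351 = 1293.8 kN. φR_n = 0.75 × 1293.8 = 970.4 kN.
Governing: min(1183.3, 1462.9, 970.4) = 970.4 kN → block shear.

970.4 kN (block shear governs)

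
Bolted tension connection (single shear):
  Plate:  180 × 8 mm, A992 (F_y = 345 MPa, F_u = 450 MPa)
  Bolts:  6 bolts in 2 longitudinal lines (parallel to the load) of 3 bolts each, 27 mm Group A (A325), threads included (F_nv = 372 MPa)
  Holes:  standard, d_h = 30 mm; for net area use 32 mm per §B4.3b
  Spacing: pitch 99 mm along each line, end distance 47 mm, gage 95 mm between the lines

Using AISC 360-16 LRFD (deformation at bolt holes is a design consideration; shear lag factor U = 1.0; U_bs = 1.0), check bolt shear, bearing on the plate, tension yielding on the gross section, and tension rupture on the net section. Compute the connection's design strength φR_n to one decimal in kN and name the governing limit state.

313.2 kN (net-section rupture governs)

Bolt shear: A_b = π(27)²/4 = 572.56 mm². φR_n = 0.75 × 372 × 572.56 × 6 × 1 = 958.5 kN.
Bearing (8 mm plate, F_u = 450 MPa): end bolts L_c = 47 − 30/2 = 32, R_n = min(1.2×32×8×450, 2.4×27×8×450) = 138.24 kN/bolt; interior L_c = 99 − 30 = 69, R_n = 233.28 kN/bolt. φR_n = 0.75 × (2×138.24 + 4×233.28) = 907.2 kN.
Tension yield (gross): A_g = 180×8 = 1440 mm². φR_n = 0.90 × 345 × 1440 = 447.1 kN.
Tension rupture (net): A_n = (180 − 2×32)×8 = 928 mm² (U = 1.0, A_e = A_n). φR_n = 0.75 × 450 × 928 = 313.2 kN.
Governing: min(958.5, 907.2, 447.1, 313.2) = 313.2 kN → net-section rupture.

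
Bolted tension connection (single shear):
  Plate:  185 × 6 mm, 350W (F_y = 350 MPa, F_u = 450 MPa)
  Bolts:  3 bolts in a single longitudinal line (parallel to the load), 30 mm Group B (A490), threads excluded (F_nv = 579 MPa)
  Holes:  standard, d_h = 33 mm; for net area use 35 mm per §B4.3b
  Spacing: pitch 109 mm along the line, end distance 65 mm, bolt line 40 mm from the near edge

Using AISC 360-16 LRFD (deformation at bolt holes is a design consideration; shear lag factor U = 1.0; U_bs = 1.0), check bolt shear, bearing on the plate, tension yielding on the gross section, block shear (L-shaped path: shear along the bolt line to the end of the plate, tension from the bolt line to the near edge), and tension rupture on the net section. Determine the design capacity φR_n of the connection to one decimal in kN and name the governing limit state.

283.1 kN (block shear governs)

Bolt shear: A_b = π(30)²/4 = 706.86 mm². φR_n = 0.75 × 579 × 706.86 × 3 × 1 = 920.9 kN.
Bearing (6 mm plate, F_u = 450 MPa): end bolts L_c = 65 − 33/2 = 48.5, R_n = min(1.2×48.5×6×450, 2.4×30×6×450) = 157.14 kN/bolt; interior L_c = 109 − 33 = 76, R_n = 194.4 kN/bolt. φR_n = 0.75 × (1×157.14 + 2×194.4) = 409.5 kN.
Tension yield (gross): A_g = 185×6 = 1110 mm². φR_n = 0.90 × 350 × 1110 = 349.7 kN.
Block shear: shear path 1×[65+2×109] = 1×283 mm, A_gv = 1698, A_nv = 1×(283 − 2.5×35)×6 = 1173 mm²; tension to near edge: (40 − 0.5×35)×6 = 135 mm². R_n = min(0.6×450×1173, 0.6×350×1698) + 1.0×450×135 = min(316.71, 356.58) + 60.75 = 377.46 kN. φR_n = 0.75 × 377.46 = 283.1 kN.
Tension rupture (net): A_n = (185 − 1×35)×6 = 900 mm² (U = 1.0, A_e = A_n). φR_n = 0.75 × 450 × 900 = 303.8 kN.
Governing: min(920.9, 409.5, 349.7, 283.1, 303.8) = 283.1 kN → block shear.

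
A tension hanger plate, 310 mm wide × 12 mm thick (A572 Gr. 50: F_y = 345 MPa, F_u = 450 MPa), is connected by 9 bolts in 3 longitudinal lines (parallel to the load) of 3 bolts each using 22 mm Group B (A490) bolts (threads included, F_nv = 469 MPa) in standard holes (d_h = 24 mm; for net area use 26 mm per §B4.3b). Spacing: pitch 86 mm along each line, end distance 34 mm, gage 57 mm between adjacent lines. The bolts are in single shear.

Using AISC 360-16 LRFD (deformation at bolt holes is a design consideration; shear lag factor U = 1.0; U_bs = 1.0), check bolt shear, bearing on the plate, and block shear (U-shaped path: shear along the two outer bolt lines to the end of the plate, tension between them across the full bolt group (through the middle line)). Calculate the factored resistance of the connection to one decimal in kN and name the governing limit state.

936.4 kN (block shear governs)

Bolt shear: A_b = π(22)²/4 = 380.13 mm². φR_n = 0.75 × 469 × 380.13 × 9 × 1 = 1203.4 kN.
Bearing (12 mm plate, F_u = 450 MPa): end bolts L_c = 34 − 24/2 = 22, R_n = min(1.2×22×12×450, 2.4×22×12×450) = 142.56 kN/bolt; interior L_c = 86 − 24 = 62, R_n = 285.12 kN/bolt. φR_n = 0.75 × (3×142.56 + 6×285.12) = 1603.8 kN.
Block shear: shear path 2×[34+2×86] = 2×206 mm, A_gv = 4944, A_nv = 2×(206 − 2.5×26)×12 = 3384 mm²; tension across gage: (114 − 2×26)×12 = 744 mm². R_n = min(0.6×450×3384, 0.6×345×4944) + 1.0×450×744 = min(913.68, 1023.4) + 334.8 = 1248.5 kN. φR_n = 0.75 × 1248.5 = 936.4 kN.
Governing: min(1203.4, 1603.8, 936.4) = 936.4 kN → block shear.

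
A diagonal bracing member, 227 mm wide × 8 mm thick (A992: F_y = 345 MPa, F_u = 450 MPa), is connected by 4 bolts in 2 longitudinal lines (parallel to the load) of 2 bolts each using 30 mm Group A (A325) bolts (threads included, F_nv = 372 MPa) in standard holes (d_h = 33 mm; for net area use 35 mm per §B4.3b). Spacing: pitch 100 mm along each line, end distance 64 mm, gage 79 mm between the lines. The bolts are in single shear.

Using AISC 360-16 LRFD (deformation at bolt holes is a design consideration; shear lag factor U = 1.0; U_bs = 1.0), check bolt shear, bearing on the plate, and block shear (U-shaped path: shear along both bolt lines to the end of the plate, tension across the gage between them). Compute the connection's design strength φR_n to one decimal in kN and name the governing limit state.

480.1 kN (block shear governs)

Bolt shear: A_b = π(30)²/4 = 706.86 mm². φR_n = 0.75 × 372 × 706.86 × 4 × 1 = 788.9 kN.
Bearing (8 mm plate, F_u = 450 MPa): end bolts L_c = 64 − 33/2 = 47.5, R_n = min(1.2×47.5×8×450, 2.4×30×8×450) = 205.2 kN/bolt; interior L_c = 100 − 33 = 67, R_n = 259.2 kN/bolt. φR_n = 0.75 × (2×205.2 + 2×259.2) = 696.6 kN.
Block shear: shear path 2×[64+1×100] = 2×164 mm, A_gv = 2624, A_nv = 2×(164 − 1.5×35)×8 = 1784 mm²; tension across gage: (79 − 1×35)×8 = 352 mm². R_n = min(0.6×450×1784, 0.6×345×2624) + 1.0×450×352 = min(481.68, 543.17) + 158.4 = 640.08 kN. φR_n = 0.75 × 640.08 = 480.1 kN.
Governing: min(788.9, 696.6, 480.1) = 480.1 kN → block shear.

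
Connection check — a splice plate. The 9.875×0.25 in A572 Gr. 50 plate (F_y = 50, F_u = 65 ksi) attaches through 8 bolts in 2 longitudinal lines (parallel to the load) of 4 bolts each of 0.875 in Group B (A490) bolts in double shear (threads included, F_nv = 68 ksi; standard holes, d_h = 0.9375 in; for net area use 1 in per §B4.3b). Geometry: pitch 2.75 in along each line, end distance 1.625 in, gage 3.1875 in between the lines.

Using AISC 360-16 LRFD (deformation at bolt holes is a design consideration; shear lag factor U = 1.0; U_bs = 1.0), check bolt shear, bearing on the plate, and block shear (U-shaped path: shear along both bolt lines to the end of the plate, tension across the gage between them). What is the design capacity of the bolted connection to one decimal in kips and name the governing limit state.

119.9 kips (block shear governs)

Bolt shear: A_b = π(0.875)²/4 = 0.60132 in². φR_n = 0.75 × 68 × 0.60132 × 8 × 2 = 490.7 kips.
Bearing (0.25 in plate, F_u = 65 ksi): end bolts L_c = 1.625 − 0.9375/2 = 1.15625, R_n = min(1.2×1.15625×0.25×65, 2.4×0.875×0.25×65) = 22.547 kips/bolt; interior L_c = 2.75 − 0.9375 = 1.8125, R_n = 34.125 kips/bolt. φR_n = 0.75 × (2×22.547 + 6×34.125) = 187.4 kips.
Block shear: shear path 2×[1.625+3×2.75] = 2×9.875 in, A_gv = 4.9375, A_nv = 2×(9.875 − 3.5×1)×0.25 = 3.1875 in²; tension across gage: (3.1875 − 1×1)×0.25 = 0.54688 in². R_n = min(0.6×65×3.1875, 0.6×50×4.9375) + 1.0×65×0.54688 = min(124.31, 148.13) + 35.547 = 159.86 kips. φR_n = 0.75 × 159.86 = 119.9 kips.
Governing: min(490.7, 187.4, 119.9) = 119.9 kips → block shear.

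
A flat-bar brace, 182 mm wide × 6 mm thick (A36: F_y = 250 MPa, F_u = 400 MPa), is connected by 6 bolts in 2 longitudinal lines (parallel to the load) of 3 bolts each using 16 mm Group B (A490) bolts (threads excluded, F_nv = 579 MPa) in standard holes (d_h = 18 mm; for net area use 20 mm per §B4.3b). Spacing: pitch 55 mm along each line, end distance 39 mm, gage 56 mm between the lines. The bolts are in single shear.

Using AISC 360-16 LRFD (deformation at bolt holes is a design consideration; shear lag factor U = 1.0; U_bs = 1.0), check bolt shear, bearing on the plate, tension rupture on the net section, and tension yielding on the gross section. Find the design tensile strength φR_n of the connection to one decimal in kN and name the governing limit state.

245.7 kN (gross-section yield governs)

Bolt shear: A_b = π(16)²/4 = 201.06 mm². φR_n = 0.75 × 579 × 201.06 × 6 × 1 = 523.9 kN.
Bearing (6 mm plate, F_u = 400 MPa): end bolts L_c = 39 − 18/2 = 30, R_n = min(1.2×30×6×400, 2.4×16×6×400) = 86.4 kN/bolt; interior L_c = 55 − 18 = 37, R_n = 92.16 kN/bolt. φR_n = 0.75 × (2×86.4 + 4×92.16) = 406.1 kN.
Tension rupture (net): A_n = (182 − 2×20)×6 = 852 mm² (U = 1.0, A_e = A_n). φR_n = 0.75 × 400 × 852 = 255.6 kN.
Tension yield (gross): A_g = 182×6 = 1092 mm². φR_n = 0.90 × 250 × 1092 = 245.7 kN.
Governing: min(523.9, 406.1, 255.6, 245.7) = 245.7 kN → gross-section yield.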